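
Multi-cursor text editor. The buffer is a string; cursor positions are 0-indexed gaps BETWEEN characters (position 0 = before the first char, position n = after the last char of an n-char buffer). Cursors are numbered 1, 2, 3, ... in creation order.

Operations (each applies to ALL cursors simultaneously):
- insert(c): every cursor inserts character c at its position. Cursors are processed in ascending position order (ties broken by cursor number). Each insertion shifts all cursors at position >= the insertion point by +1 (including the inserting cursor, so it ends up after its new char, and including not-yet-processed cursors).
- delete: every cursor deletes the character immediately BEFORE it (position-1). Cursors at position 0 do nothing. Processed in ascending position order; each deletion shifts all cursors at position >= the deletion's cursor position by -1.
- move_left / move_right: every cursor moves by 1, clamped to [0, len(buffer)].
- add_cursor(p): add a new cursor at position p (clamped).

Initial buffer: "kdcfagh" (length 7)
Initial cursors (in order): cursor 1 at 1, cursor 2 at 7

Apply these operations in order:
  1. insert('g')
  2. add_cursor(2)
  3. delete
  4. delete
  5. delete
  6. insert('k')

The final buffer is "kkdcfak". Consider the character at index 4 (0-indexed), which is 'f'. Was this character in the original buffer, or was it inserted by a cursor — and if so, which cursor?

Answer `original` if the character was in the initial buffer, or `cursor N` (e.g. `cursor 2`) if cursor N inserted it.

Answer: original

Derivation:
After op 1 (insert('g')): buffer="kgdcfaghg" (len 9), cursors c1@2 c2@9, authorship .1......2
After op 2 (add_cursor(2)): buffer="kgdcfaghg" (len 9), cursors c1@2 c3@2 c2@9, authorship .1......2
After op 3 (delete): buffer="dcfagh" (len 6), cursors c1@0 c3@0 c2@6, authorship ......
After op 4 (delete): buffer="dcfag" (len 5), cursors c1@0 c3@0 c2@5, authorship .....
After op 5 (delete): buffer="dcfa" (len 4), cursors c1@0 c3@0 c2@4, authorship ....
After op 6 (insert('k')): buffer="kkdcfak" (len 7), cursors c1@2 c3@2 c2@7, authorship 13....2
Authorship (.=original, N=cursor N): 1 3 . . . . 2
Index 4: author = original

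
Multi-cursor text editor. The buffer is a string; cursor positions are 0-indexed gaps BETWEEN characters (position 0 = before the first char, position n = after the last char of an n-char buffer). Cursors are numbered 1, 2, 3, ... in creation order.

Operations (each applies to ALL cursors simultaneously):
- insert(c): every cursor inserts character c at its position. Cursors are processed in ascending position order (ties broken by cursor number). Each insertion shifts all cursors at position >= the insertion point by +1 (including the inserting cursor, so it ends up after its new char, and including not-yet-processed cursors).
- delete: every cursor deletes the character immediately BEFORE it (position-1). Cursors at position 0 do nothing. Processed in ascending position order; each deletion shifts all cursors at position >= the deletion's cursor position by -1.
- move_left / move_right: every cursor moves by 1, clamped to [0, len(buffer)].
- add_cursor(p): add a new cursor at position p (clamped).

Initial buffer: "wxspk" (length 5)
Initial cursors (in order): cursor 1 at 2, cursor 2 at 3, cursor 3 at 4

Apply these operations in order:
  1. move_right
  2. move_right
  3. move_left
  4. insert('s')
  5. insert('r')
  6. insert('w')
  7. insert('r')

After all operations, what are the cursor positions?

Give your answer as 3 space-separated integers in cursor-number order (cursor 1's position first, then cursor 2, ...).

Answer: 7 16 16

Derivation:
After op 1 (move_right): buffer="wxspk" (len 5), cursors c1@3 c2@4 c3@5, authorship .....
After op 2 (move_right): buffer="wxspk" (len 5), cursors c1@4 c2@5 c3@5, authorship .....
After op 3 (move_left): buffer="wxspk" (len 5), cursors c1@3 c2@4 c3@4, authorship .....
After op 4 (insert('s')): buffer="wxsspssk" (len 8), cursors c1@4 c2@7 c3@7, authorship ...1.23.
After op 5 (insert('r')): buffer="wxssrpssrrk" (len 11), cursors c1@5 c2@10 c3@10, authorship ...11.2323.
After op 6 (insert('w')): buffer="wxssrwpssrrwwk" (len 14), cursors c1@6 c2@13 c3@13, authorship ...111.232323.
After op 7 (insert('r')): buffer="wxssrwrpssrrwwrrk" (len 17), cursors c1@7 c2@16 c3@16, authorship ...1111.23232323.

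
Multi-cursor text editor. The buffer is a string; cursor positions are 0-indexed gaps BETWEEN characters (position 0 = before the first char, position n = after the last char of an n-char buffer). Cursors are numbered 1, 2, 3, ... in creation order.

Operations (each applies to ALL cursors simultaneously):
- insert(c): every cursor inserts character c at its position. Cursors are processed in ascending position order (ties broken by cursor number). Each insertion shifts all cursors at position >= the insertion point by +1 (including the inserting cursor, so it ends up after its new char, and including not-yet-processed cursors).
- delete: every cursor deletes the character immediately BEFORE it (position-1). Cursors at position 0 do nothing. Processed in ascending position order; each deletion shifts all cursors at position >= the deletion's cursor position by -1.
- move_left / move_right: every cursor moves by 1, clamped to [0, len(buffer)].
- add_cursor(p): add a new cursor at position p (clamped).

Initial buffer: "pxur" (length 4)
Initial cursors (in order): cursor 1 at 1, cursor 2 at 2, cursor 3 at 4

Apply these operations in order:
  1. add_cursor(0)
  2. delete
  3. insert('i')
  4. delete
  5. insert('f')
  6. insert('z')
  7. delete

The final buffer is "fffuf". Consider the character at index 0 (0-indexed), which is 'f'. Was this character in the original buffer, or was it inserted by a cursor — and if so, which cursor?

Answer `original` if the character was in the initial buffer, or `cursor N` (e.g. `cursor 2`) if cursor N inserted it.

After op 1 (add_cursor(0)): buffer="pxur" (len 4), cursors c4@0 c1@1 c2@2 c3@4, authorship ....
After op 2 (delete): buffer="u" (len 1), cursors c1@0 c2@0 c4@0 c3@1, authorship .
After op 3 (insert('i')): buffer="iiiui" (len 5), cursors c1@3 c2@3 c4@3 c3@5, authorship 124.3
After op 4 (delete): buffer="u" (len 1), cursors c1@0 c2@0 c4@0 c3@1, authorship .
After op 5 (insert('f')): buffer="fffuf" (len 5), cursors c1@3 c2@3 c4@3 c3@5, authorship 124.3
After op 6 (insert('z')): buffer="fffzzzufz" (len 9), cursors c1@6 c2@6 c4@6 c3@9, authorship 124124.33
After op 7 (delete): buffer="fffuf" (len 5), cursors c1@3 c2@3 c4@3 c3@5, authorship 124.3
Authorship (.=original, N=cursor N): 1 2 4 . 3
Index 0: author = 1

Answer: cursor 1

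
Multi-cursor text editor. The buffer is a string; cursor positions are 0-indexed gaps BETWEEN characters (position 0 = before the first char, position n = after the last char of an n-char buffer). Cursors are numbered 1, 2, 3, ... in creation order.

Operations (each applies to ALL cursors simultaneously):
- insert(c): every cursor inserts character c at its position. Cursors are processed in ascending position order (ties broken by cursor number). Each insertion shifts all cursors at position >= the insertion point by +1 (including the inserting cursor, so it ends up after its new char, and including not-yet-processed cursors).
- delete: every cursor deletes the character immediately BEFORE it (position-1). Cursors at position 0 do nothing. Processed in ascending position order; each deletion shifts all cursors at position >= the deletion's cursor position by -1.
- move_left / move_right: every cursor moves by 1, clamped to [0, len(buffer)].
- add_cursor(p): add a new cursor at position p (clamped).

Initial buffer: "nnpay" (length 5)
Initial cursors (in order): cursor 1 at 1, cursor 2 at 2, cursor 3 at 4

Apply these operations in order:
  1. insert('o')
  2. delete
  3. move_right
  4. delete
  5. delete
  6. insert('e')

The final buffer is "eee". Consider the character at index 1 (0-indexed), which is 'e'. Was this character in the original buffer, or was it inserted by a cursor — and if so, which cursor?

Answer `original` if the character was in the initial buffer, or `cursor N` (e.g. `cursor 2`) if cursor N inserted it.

Answer: cursor 2

Derivation:
After op 1 (insert('o')): buffer="nonopaoy" (len 8), cursors c1@2 c2@4 c3@7, authorship .1.2..3.
After op 2 (delete): buffer="nnpay" (len 5), cursors c1@1 c2@2 c3@4, authorship .....
After op 3 (move_right): buffer="nnpay" (len 5), cursors c1@2 c2@3 c3@5, authorship .....
After op 4 (delete): buffer="na" (len 2), cursors c1@1 c2@1 c3@2, authorship ..
After op 5 (delete): buffer="" (len 0), cursors c1@0 c2@0 c3@0, authorship 
After op 6 (insert('e')): buffer="eee" (len 3), cursors c1@3 c2@3 c3@3, authorship 123
Authorship (.=original, N=cursor N): 1 2 3
Index 1: author = 2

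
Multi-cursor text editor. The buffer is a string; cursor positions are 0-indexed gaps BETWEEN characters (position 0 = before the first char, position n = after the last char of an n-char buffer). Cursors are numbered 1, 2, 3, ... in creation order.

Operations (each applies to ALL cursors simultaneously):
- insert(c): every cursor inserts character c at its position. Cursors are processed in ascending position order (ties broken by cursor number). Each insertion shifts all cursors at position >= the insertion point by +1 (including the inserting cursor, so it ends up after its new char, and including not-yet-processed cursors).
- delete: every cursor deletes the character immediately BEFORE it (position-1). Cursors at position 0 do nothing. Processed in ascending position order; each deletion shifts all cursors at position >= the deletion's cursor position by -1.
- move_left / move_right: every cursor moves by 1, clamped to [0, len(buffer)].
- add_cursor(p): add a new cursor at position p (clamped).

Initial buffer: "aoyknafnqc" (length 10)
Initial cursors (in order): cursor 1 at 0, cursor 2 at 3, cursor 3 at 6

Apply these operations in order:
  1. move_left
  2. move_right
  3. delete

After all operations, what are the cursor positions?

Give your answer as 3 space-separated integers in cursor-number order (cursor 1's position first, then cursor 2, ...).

After op 1 (move_left): buffer="aoyknafnqc" (len 10), cursors c1@0 c2@2 c3@5, authorship ..........
After op 2 (move_right): buffer="aoyknafnqc" (len 10), cursors c1@1 c2@3 c3@6, authorship ..........
After op 3 (delete): buffer="oknfnqc" (len 7), cursors c1@0 c2@1 c3@3, authorship .......

Answer: 0 1 3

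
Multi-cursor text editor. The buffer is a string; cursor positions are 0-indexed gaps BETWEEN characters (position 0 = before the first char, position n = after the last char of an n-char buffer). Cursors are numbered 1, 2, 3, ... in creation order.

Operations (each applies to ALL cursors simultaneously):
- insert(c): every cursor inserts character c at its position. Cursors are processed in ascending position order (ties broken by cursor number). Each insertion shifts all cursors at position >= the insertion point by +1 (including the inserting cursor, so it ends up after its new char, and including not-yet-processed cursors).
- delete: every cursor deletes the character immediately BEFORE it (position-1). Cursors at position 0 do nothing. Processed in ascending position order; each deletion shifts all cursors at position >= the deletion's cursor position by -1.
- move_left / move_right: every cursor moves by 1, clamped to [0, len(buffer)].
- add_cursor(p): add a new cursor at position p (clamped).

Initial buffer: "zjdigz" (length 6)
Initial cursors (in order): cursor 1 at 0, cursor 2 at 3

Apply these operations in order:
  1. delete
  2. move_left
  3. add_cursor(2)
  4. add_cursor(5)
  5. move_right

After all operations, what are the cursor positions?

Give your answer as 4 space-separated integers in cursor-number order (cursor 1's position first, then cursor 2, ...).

After op 1 (delete): buffer="zjigz" (len 5), cursors c1@0 c2@2, authorship .....
After op 2 (move_left): buffer="zjigz" (len 5), cursors c1@0 c2@1, authorship .....
After op 3 (add_cursor(2)): buffer="zjigz" (len 5), cursors c1@0 c2@1 c3@2, authorship .....
After op 4 (add_cursor(5)): buffer="zjigz" (len 5), cursors c1@0 c2@1 c3@2 c4@5, authorship .....
After op 5 (move_right): buffer="zjigz" (len 5), cursors c1@1 c2@2 c3@3 c4@5, authorship .....

Answer: 1 2 3 5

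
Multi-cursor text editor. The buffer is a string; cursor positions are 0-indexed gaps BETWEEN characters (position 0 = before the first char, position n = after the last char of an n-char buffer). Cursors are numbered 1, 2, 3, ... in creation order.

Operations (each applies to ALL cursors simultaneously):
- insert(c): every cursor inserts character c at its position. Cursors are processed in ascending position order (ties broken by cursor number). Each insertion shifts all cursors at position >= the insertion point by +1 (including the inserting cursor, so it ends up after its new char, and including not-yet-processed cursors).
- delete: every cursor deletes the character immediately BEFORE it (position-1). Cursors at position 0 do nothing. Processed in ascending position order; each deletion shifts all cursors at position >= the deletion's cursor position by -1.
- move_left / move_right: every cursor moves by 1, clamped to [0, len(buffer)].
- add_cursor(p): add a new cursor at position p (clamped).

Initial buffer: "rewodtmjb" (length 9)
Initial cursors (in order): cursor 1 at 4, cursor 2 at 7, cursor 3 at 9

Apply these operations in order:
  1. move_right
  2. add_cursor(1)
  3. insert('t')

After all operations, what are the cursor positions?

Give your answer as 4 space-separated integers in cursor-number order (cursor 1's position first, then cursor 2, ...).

After op 1 (move_right): buffer="rewodtmjb" (len 9), cursors c1@5 c2@8 c3@9, authorship .........
After op 2 (add_cursor(1)): buffer="rewodtmjb" (len 9), cursors c4@1 c1@5 c2@8 c3@9, authorship .........
After op 3 (insert('t')): buffer="rtewodttmjtbt" (len 13), cursors c4@2 c1@7 c2@11 c3@13, authorship .4....1...2.3

Answer: 7 11 13 2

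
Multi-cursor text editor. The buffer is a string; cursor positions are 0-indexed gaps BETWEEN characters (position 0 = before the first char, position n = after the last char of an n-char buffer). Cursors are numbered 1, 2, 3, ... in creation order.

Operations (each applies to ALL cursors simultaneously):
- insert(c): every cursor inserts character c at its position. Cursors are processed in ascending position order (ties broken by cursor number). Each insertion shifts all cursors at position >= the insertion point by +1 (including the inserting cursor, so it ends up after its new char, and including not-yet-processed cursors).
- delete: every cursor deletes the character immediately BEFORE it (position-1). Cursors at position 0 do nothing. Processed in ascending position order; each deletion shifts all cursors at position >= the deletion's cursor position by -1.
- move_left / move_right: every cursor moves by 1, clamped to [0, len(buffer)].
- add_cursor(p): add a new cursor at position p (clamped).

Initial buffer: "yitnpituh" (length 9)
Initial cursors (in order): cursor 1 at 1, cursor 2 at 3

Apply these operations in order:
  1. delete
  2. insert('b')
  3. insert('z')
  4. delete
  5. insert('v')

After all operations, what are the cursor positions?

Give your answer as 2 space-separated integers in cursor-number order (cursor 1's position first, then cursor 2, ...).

Answer: 2 5

Derivation:
After op 1 (delete): buffer="inpituh" (len 7), cursors c1@0 c2@1, authorship .......
After op 2 (insert('b')): buffer="bibnpituh" (len 9), cursors c1@1 c2@3, authorship 1.2......
After op 3 (insert('z')): buffer="bzibznpituh" (len 11), cursors c1@2 c2@5, authorship 11.22......
After op 4 (delete): buffer="bibnpituh" (len 9), cursors c1@1 c2@3, authorship 1.2......
After op 5 (insert('v')): buffer="bvibvnpituh" (len 11), cursors c1@2 c2@5, authorship 11.22......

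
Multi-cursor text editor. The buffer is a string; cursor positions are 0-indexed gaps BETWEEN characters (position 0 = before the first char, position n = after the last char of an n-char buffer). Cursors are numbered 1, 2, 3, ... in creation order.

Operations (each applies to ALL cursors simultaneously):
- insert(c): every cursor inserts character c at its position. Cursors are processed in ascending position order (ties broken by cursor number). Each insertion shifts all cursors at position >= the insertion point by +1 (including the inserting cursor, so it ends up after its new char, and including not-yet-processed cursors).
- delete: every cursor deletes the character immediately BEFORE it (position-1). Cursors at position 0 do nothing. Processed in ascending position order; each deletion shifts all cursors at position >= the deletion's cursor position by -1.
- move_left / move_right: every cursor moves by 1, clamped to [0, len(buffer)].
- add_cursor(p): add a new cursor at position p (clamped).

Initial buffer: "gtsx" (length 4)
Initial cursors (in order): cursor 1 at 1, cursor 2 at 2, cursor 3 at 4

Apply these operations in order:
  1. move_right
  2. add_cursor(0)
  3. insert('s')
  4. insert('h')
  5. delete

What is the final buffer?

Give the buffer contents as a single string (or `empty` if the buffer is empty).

After op 1 (move_right): buffer="gtsx" (len 4), cursors c1@2 c2@3 c3@4, authorship ....
After op 2 (add_cursor(0)): buffer="gtsx" (len 4), cursors c4@0 c1@2 c2@3 c3@4, authorship ....
After op 3 (insert('s')): buffer="sgtsssxs" (len 8), cursors c4@1 c1@4 c2@6 c3@8, authorship 4..1.2.3
After op 4 (insert('h')): buffer="shgtshsshxsh" (len 12), cursors c4@2 c1@6 c2@9 c3@12, authorship 44..11.22.33
After op 5 (delete): buffer="sgtsssxs" (len 8), cursors c4@1 c1@4 c2@6 c3@8, authorship 4..1.2.3

Answer: sgtsssxs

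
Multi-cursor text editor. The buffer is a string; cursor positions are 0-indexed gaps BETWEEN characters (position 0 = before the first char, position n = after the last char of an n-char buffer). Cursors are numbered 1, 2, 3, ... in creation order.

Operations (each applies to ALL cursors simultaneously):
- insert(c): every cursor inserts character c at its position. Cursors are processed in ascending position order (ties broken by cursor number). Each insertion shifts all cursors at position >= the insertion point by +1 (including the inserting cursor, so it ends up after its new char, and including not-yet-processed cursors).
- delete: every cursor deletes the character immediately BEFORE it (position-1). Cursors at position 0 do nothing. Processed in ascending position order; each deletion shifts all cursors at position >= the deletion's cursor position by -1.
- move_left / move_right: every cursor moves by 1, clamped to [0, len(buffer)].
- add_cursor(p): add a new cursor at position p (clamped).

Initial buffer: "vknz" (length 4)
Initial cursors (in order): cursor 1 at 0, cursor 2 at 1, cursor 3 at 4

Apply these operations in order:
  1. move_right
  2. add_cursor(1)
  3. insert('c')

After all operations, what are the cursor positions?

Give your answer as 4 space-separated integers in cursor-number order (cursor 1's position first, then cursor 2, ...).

After op 1 (move_right): buffer="vknz" (len 4), cursors c1@1 c2@2 c3@4, authorship ....
After op 2 (add_cursor(1)): buffer="vknz" (len 4), cursors c1@1 c4@1 c2@2 c3@4, authorship ....
After op 3 (insert('c')): buffer="vcckcnzc" (len 8), cursors c1@3 c4@3 c2@5 c3@8, authorship .14.2..3

Answer: 3 5 8 3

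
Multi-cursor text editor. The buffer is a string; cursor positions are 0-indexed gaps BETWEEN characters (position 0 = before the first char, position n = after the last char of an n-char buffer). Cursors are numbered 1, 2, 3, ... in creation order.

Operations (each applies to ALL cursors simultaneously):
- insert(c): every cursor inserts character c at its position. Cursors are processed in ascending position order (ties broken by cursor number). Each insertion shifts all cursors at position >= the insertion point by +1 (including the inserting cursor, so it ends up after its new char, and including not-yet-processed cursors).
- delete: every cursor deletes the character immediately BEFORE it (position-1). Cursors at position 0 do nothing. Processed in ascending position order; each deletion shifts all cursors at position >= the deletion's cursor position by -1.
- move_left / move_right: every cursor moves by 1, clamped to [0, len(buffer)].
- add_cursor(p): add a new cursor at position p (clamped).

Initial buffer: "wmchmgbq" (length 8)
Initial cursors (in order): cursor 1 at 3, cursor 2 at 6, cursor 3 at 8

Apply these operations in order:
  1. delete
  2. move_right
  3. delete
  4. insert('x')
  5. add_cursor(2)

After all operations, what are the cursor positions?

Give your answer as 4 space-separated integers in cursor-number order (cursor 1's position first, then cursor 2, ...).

Answer: 5 5 5 2

Derivation:
After op 1 (delete): buffer="wmhmb" (len 5), cursors c1@2 c2@4 c3@5, authorship .....
After op 2 (move_right): buffer="wmhmb" (len 5), cursors c1@3 c2@5 c3@5, authorship .....
After op 3 (delete): buffer="wm" (len 2), cursors c1@2 c2@2 c3@2, authorship ..
After op 4 (insert('x')): buffer="wmxxx" (len 5), cursors c1@5 c2@5 c3@5, authorship ..123
After op 5 (add_cursor(2)): buffer="wmxxx" (len 5), cursors c4@2 c1@5 c2@5 c3@5, authorship ..123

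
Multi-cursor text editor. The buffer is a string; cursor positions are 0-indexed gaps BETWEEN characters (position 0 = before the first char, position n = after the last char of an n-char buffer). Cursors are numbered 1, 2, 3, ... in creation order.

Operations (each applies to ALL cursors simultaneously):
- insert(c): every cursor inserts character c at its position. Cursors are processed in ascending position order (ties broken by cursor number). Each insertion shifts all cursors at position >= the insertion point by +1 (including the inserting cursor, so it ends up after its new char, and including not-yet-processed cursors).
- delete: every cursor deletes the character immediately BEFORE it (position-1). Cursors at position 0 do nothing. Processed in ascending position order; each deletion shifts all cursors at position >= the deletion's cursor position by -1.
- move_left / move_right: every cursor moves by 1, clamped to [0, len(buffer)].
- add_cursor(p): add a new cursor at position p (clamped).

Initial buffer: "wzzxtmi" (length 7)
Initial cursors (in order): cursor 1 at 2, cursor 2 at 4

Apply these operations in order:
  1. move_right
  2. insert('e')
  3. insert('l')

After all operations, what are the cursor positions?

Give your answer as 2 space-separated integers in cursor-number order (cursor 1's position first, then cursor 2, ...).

After op 1 (move_right): buffer="wzzxtmi" (len 7), cursors c1@3 c2@5, authorship .......
After op 2 (insert('e')): buffer="wzzextemi" (len 9), cursors c1@4 c2@7, authorship ...1..2..
After op 3 (insert('l')): buffer="wzzelxtelmi" (len 11), cursors c1@5 c2@9, authorship ...11..22..

Answer: 5 9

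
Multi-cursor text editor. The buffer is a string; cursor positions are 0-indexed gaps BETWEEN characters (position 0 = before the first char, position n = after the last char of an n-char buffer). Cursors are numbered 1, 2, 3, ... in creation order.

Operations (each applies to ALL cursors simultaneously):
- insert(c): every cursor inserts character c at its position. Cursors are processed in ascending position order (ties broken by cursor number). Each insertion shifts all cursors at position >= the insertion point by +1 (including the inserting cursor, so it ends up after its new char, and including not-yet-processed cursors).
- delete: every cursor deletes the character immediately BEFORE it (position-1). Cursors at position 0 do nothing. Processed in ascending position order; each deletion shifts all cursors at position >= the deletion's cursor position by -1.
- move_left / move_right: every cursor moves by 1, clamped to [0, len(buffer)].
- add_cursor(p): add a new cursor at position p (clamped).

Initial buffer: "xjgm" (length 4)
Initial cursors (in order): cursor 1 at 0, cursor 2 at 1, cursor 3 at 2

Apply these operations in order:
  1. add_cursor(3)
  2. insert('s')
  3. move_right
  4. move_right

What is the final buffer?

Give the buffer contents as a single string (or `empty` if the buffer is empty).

Answer: sxsjsgsm

Derivation:
After op 1 (add_cursor(3)): buffer="xjgm" (len 4), cursors c1@0 c2@1 c3@2 c4@3, authorship ....
After op 2 (insert('s')): buffer="sxsjsgsm" (len 8), cursors c1@1 c2@3 c3@5 c4@7, authorship 1.2.3.4.
After op 3 (move_right): buffer="sxsjsgsm" (len 8), cursors c1@2 c2@4 c3@6 c4@8, authorship 1.2.3.4.
After op 4 (move_right): buffer="sxsjsgsm" (len 8), cursors c1@3 c2@5 c3@7 c4@8, authorship 1.2.3.4.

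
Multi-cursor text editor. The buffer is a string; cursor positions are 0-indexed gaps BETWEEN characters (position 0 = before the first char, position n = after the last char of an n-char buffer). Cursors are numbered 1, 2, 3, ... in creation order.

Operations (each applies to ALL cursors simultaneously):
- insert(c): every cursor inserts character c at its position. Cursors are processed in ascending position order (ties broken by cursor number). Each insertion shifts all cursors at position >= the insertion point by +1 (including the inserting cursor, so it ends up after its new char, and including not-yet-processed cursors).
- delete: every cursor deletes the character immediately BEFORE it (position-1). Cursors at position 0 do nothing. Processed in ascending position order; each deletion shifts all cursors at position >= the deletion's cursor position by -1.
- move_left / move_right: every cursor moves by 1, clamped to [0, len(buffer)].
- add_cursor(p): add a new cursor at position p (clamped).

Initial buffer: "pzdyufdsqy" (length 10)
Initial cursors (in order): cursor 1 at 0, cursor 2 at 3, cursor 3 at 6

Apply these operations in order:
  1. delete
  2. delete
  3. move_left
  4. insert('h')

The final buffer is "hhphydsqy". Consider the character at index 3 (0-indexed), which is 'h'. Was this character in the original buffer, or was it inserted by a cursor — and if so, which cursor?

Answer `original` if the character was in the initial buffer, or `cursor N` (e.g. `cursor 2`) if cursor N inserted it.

After op 1 (delete): buffer="pzyudsqy" (len 8), cursors c1@0 c2@2 c3@4, authorship ........
After op 2 (delete): buffer="pydsqy" (len 6), cursors c1@0 c2@1 c3@2, authorship ......
After op 3 (move_left): buffer="pydsqy" (len 6), cursors c1@0 c2@0 c3@1, authorship ......
After op 4 (insert('h')): buffer="hhphydsqy" (len 9), cursors c1@2 c2@2 c3@4, authorship 12.3.....
Authorship (.=original, N=cursor N): 1 2 . 3 . . . . .
Index 3: author = 3

Answer: cursor 3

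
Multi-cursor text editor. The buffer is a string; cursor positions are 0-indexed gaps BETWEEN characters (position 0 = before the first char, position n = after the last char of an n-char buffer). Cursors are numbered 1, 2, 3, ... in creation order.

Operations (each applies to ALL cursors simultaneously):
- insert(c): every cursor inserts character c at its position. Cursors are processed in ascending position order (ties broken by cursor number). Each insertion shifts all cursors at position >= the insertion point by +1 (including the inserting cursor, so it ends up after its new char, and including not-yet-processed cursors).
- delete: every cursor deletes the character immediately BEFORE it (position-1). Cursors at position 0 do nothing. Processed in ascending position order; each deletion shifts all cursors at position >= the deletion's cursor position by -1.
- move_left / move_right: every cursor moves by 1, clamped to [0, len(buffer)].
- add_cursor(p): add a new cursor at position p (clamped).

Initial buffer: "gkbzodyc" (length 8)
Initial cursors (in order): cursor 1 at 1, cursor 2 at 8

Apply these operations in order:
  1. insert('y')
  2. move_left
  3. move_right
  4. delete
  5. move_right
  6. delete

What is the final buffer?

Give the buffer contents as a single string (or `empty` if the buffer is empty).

Answer: gbzody

Derivation:
After op 1 (insert('y')): buffer="gykbzodycy" (len 10), cursors c1@2 c2@10, authorship .1.......2
After op 2 (move_left): buffer="gykbzodycy" (len 10), cursors c1@1 c2@9, authorship .1.......2
After op 3 (move_right): buffer="gykbzodycy" (len 10), cursors c1@2 c2@10, authorship .1.......2
After op 4 (delete): buffer="gkbzodyc" (len 8), cursors c1@1 c2@8, authorship ........
After op 5 (move_right): buffer="gkbzodyc" (len 8), cursors c1@2 c2@8, authorship ........
After op 6 (delete): buffer="gbzody" (len 6), cursors c1@1 c2@6, authorship ......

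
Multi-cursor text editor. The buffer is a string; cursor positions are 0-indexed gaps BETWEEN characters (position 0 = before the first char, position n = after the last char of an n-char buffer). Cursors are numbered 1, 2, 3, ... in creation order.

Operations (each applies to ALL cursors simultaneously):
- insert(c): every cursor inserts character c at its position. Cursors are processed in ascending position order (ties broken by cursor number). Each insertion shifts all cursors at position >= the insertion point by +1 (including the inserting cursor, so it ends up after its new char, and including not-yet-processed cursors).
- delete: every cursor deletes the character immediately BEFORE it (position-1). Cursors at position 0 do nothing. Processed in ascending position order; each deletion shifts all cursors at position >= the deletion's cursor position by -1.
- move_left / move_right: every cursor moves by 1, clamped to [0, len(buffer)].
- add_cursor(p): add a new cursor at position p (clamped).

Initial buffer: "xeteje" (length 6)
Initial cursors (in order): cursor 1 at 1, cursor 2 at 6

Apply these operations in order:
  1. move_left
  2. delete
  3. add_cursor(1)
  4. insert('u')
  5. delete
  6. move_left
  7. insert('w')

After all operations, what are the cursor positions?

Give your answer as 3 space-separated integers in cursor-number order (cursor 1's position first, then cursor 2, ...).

Answer: 2 6 2

Derivation:
After op 1 (move_left): buffer="xeteje" (len 6), cursors c1@0 c2@5, authorship ......
After op 2 (delete): buffer="xetee" (len 5), cursors c1@0 c2@4, authorship .....
After op 3 (add_cursor(1)): buffer="xetee" (len 5), cursors c1@0 c3@1 c2@4, authorship .....
After op 4 (insert('u')): buffer="uxueteue" (len 8), cursors c1@1 c3@3 c2@7, authorship 1.3...2.
After op 5 (delete): buffer="xetee" (len 5), cursors c1@0 c3@1 c2@4, authorship .....
After op 6 (move_left): buffer="xetee" (len 5), cursors c1@0 c3@0 c2@3, authorship .....
After op 7 (insert('w')): buffer="wwxetwee" (len 8), cursors c1@2 c3@2 c2@6, authorship 13...2..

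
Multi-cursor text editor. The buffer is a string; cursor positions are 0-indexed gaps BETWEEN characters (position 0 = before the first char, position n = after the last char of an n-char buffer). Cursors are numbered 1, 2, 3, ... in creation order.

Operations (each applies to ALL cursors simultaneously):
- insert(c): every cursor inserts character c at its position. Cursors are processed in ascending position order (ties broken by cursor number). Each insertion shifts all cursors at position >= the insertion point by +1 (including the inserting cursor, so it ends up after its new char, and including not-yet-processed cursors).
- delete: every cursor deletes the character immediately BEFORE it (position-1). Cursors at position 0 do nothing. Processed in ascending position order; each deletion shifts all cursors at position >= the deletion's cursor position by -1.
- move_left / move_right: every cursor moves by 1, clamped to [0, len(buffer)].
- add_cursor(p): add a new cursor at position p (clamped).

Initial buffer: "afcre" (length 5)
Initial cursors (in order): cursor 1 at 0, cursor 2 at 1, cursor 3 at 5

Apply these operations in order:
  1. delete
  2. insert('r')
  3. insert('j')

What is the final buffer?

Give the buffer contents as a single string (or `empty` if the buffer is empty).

After op 1 (delete): buffer="fcr" (len 3), cursors c1@0 c2@0 c3@3, authorship ...
After op 2 (insert('r')): buffer="rrfcrr" (len 6), cursors c1@2 c2@2 c3@6, authorship 12...3
After op 3 (insert('j')): buffer="rrjjfcrrj" (len 9), cursors c1@4 c2@4 c3@9, authorship 1212...33

Answer: rrjjfcrrj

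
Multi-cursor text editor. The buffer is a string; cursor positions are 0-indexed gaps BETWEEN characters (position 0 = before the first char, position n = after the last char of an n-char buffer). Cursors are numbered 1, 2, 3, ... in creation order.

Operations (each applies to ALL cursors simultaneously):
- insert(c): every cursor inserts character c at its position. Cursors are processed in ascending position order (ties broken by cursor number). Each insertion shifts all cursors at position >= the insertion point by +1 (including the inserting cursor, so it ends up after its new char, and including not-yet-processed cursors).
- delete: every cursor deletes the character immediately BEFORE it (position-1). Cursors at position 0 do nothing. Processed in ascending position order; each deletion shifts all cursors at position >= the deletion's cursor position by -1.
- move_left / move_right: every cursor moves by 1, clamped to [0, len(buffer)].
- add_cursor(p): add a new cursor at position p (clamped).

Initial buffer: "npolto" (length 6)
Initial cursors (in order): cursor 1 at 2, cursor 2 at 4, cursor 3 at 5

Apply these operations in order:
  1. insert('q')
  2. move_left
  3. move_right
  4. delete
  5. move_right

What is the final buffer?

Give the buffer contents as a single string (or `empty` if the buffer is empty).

After op 1 (insert('q')): buffer="npqolqtqo" (len 9), cursors c1@3 c2@6 c3@8, authorship ..1..2.3.
After op 2 (move_left): buffer="npqolqtqo" (len 9), cursors c1@2 c2@5 c3@7, authorship ..1..2.3.
After op 3 (move_right): buffer="npqolqtqo" (len 9), cursors c1@3 c2@6 c3@8, authorship ..1..2.3.
After op 4 (delete): buffer="npolto" (len 6), cursors c1@2 c2@4 c3@5, authorship ......
After op 5 (move_right): buffer="npolto" (len 6), cursors c1@3 c2@5 c3@6, authorship ......

Answer: npolto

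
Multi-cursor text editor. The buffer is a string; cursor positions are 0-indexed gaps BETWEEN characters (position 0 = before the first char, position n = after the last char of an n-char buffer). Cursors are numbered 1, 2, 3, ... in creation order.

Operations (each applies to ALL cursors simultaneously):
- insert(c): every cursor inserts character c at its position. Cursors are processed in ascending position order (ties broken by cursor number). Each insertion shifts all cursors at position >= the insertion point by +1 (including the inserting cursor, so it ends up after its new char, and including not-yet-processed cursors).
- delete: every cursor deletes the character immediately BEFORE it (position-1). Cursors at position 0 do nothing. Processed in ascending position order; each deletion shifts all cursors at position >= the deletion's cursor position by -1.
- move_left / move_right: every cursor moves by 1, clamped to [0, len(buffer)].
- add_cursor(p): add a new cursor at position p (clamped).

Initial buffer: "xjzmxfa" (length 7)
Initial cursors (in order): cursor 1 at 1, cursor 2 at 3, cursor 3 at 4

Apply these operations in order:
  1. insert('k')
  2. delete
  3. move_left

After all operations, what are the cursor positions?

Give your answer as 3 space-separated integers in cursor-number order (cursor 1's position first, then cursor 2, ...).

Answer: 0 2 3

Derivation:
After op 1 (insert('k')): buffer="xkjzkmkxfa" (len 10), cursors c1@2 c2@5 c3@7, authorship .1..2.3...
After op 2 (delete): buffer="xjzmxfa" (len 7), cursors c1@1 c2@3 c3@4, authorship .......
After op 3 (move_left): buffer="xjzmxfa" (len 7), cursors c1@0 c2@2 c3@3, authorship .......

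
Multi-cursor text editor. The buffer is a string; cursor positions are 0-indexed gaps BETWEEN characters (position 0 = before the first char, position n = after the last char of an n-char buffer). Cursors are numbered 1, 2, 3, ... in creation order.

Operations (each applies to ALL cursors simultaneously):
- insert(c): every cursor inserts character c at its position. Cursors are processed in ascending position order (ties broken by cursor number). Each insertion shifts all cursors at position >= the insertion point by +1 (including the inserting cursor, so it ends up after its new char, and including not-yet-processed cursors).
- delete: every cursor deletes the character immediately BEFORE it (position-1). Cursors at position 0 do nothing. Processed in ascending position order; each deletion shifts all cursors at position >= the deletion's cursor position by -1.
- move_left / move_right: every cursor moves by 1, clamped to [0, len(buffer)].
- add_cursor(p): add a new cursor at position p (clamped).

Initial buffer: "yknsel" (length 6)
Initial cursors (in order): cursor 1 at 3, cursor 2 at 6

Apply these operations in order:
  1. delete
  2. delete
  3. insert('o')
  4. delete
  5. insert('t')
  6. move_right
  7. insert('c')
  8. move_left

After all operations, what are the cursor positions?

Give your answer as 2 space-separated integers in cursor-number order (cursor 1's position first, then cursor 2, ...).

Answer: 3 5

Derivation:
After op 1 (delete): buffer="ykse" (len 4), cursors c1@2 c2@4, authorship ....
After op 2 (delete): buffer="ys" (len 2), cursors c1@1 c2@2, authorship ..
After op 3 (insert('o')): buffer="yoso" (len 4), cursors c1@2 c2@4, authorship .1.2
After op 4 (delete): buffer="ys" (len 2), cursors c1@1 c2@2, authorship ..
After op 5 (insert('t')): buffer="ytst" (len 4), cursors c1@2 c2@4, authorship .1.2
After op 6 (move_right): buffer="ytst" (len 4), cursors c1@3 c2@4, authorship .1.2
After op 7 (insert('c')): buffer="ytsctc" (len 6), cursors c1@4 c2@6, authorship .1.122
After op 8 (move_left): buffer="ytsctc" (len 6), cursors c1@3 c2@5, authorship .1.122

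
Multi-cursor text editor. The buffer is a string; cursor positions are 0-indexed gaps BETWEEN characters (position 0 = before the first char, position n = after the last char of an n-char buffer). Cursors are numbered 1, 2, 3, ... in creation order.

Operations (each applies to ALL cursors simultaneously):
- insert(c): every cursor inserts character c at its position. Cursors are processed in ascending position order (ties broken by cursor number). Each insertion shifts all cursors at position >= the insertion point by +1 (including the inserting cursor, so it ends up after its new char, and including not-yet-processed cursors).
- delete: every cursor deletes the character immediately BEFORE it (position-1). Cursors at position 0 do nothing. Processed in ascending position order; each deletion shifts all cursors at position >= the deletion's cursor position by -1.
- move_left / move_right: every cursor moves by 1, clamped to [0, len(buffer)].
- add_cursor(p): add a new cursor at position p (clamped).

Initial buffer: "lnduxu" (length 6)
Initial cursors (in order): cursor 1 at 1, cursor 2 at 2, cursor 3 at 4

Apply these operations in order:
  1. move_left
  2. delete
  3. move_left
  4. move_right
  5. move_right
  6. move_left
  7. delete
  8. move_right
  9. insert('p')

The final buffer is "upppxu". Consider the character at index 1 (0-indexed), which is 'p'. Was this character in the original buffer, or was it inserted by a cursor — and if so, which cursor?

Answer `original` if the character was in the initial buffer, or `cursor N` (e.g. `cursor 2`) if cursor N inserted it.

Answer: cursor 1

Derivation:
After op 1 (move_left): buffer="lnduxu" (len 6), cursors c1@0 c2@1 c3@3, authorship ......
After op 2 (delete): buffer="nuxu" (len 4), cursors c1@0 c2@0 c3@1, authorship ....
After op 3 (move_left): buffer="nuxu" (len 4), cursors c1@0 c2@0 c3@0, authorship ....
After op 4 (move_right): buffer="nuxu" (len 4), cursors c1@1 c2@1 c3@1, authorship ....
After op 5 (move_right): buffer="nuxu" (len 4), cursors c1@2 c2@2 c3@2, authorship ....
After op 6 (move_left): buffer="nuxu" (len 4), cursors c1@1 c2@1 c3@1, authorship ....
After op 7 (delete): buffer="uxu" (len 3), cursors c1@0 c2@0 c3@0, authorship ...
After op 8 (move_right): buffer="uxu" (len 3), cursors c1@1 c2@1 c3@1, authorship ...
After op 9 (insert('p')): buffer="upppxu" (len 6), cursors c1@4 c2@4 c3@4, authorship .123..
Authorship (.=original, N=cursor N): . 1 2 3 . .
Index 1: author = 1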